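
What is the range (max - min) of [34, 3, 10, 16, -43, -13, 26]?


Maximum value: 34
Minimum value: -43
Range = 34 - (-43) = 77
Final answer: 77


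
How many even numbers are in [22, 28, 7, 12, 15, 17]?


Check each element:
  22 is even
  28 is even
  7 is odd
  12 is even
  15 is odd
  17 is odd
Evens: [22, 28, 12]
Count of evens = 3
Final answer: 3


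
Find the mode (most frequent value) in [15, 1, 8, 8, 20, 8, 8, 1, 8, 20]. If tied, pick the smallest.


Count the frequency of each value:
  1 appears 2 time(s)
  8 appears 5 time(s)
  15 appears 1 time(s)
  20 appears 2 time(s)
Maximum frequency is 5.
Only 8 reaches that frequency, so it is the mode.
Final answer: 8


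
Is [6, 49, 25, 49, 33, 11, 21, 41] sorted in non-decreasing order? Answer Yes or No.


Check consecutive pairs:
  6 <= 49? True
  49 <= 25? False
  25 <= 49? True
  49 <= 33? False
  33 <= 11? False
  11 <= 21? True
  21 <= 41? True
3 consecutive pair(s) are out of order, so the list is not sorted.
Final answer: No


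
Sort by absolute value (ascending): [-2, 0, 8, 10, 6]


Compute absolute values:
  |-2| = 2
  |0| = 0
  |8| = 8
  |10| = 10
  |6| = 6
Absolute values in increasing order: 0 < 2 < 6 < 8 < 10
Listing the original numbers in that order gives the answer.
Final answer: [0, -2, 6, 8, 10]


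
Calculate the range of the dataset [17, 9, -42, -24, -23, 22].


Maximum value: 22
Minimum value: -42
Range = 22 - (-42) = 64
Final answer: 64


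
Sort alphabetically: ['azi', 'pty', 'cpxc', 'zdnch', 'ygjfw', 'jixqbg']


Compare strings character by character (the first differing letter decides):
  'azi' < 'cpxc' since 'a' < 'c' at position 1
  'cpxc' < 'jixqbg' since 'c' < 'j' at position 1
  'jixqbg' < 'pty' since 'j' < 'p' at position 1
  'pty' < 'ygjfw' since 'p' < 'y' at position 1
  'ygjfw' < 'zdnch' since 'y' < 'z' at position 1
Chaining these comparisons gives the alphabetical order.
Final answer: ['azi', 'cpxc', 'jixqbg', 'pty', 'ygjfw', 'zdnch']


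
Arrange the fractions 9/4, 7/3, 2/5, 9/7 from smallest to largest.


Convert to decimal for comparison:
  9/4 = 2.25
  7/3 = 2.3333
  2/5 = 0.4
  9/7 = 1.2857
Decimals in increasing order: 0.4 < 1.2857 < 2.25 < 2.3333
Writing each back as its fraction gives the sorted order.
Final answer: 2/5, 9/7, 9/4, 7/3


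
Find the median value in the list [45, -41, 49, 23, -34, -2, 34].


First, sort the list: [-41, -34, -2, 23, 34, 45, 49]
The list has 7 elements (odd count).
The middle index is 3 (0-based), and the element there is 23.
Final answer: 23


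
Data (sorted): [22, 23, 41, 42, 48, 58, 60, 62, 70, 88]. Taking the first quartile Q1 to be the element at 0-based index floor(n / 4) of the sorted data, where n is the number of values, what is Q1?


The list has n = 10 elements.
Q1 index = floor(10 / 4) = floor(2.5) = 2
Counting from index 0 in the sorted data, the element at index 2 is 41.
Final answer: 41


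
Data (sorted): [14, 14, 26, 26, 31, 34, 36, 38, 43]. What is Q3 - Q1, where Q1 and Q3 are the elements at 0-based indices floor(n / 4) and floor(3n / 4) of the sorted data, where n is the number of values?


The data has n = 9 elements.
Q1 index = floor(9 / 4) = floor(2.25) = 2; Q3 index = floor(3 * 9 / 4) = floor(6.75) = 6
Q1 = element at index 2 = 26
Q3 = element at index 6 = 36
IQR = 36 - 26 = 10
Final answer: 10


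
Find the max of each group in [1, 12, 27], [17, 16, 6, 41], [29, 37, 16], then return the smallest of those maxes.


Find max of each group:
  Group 1: [1, 12, 27] -> max = 27
  Group 2: [17, 16, 6, 41] -> max = 41
  Group 3: [29, 37, 16] -> max = 37
Maxes: [27, 41, 37]
Minimum of maxes = 27
Final answer: 27


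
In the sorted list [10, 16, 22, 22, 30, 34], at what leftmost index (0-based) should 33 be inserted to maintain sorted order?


List is sorted: [10, 16, 22, 22, 30, 34]
We need the leftmost position where 33 can be inserted, i.e. the first index whose element is >= 33 (or the end of the list if none is).
Binary search with low=0, high=6 (0-based indices):
  low=0, high=6, mid=3: a[3]=22 < 33, so low = 4
  low=4, high=6, mid=5: a[5]=34 >= 33, so high = 5
  low=4, high=5, mid=4: a[4]=30 < 33, so low = 5
Now low = high = 5, so the insertion index is 5.
Final answer: 5


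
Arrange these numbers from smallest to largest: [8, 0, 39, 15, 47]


Original list: [8, 0, 39, 15, 47]
Repeatedly take the smallest remaining element:
  Remaining [8, 0, 39, 15, 47] -> smallest is 0
  Remaining [8, 39, 15, 47] -> smallest is 8
  Remaining [39, 15, 47] -> smallest is 15
  Remaining [39, 47] -> smallest is 39
  Remaining [47] -> smallest is 47
Collecting the picks in order gives the sorted list.
Final answer: [0, 8, 15, 39, 47]


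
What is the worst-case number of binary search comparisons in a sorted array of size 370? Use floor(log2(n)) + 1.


Binary search halves the search space each step.
Maximum comparisons = floor(log2(370)) + 1
log2(370) = 8.5314
floor(log2(370)) = 8, so 8 + 1 = 9
Final answer: 9


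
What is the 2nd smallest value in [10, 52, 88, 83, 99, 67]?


Sort ascending: [10, 52, 67, 83, 88, 99]
The 2nd element (1-indexed) is at index 1.
Value = 52
Final answer: 52


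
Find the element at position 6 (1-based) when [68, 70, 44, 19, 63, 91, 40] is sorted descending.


Sort descending: [91, 70, 68, 63, 44, 40, 19]
The 6th element (1-indexed) is at index 5.
Value = 40
Final answer: 40


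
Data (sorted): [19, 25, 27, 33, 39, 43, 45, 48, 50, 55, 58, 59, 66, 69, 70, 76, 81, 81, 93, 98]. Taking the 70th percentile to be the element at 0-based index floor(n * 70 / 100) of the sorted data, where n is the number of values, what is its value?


The dataset has n = 20 elements.
Index = floor(20 * 70 / 100) = floor(1400 / 100) = floor(14) = 14
Counting from index 0 in the sorted data, the element at index 14 is 70.
Final answer: 70


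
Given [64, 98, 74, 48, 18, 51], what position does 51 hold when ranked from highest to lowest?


Sort descending: [98, 74, 64, 51, 48, 18]
Find 51 in the sorted list.
51 is at position 4.
Final answer: 4


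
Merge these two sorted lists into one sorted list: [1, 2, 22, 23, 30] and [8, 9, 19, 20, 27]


List A: [1, 2, 22, 23, 30]
List B: [8, 9, 19, 20, 27]
Repeatedly compare the front elements and take the smaller:
  1 vs 8 -> take 1
  2 vs 8 -> take 2
  22 vs 8 -> take 8
  22 vs 9 -> take 9
  22 vs 19 -> take 19
  22 vs 20 -> take 20
  22 vs 27 -> take 22
  23 vs 27 -> take 23
  30 vs 27 -> take 27
  B is exhausted; append the rest of A: [30]
Final answer: [1, 2, 8, 9, 19, 20, 22, 23, 27, 30]


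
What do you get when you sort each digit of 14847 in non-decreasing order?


The number 14847 has digits: 1, 4, 8, 4, 7
Sorted: 1, 4, 4, 7, 8
Joining the sorted digits gives the result.
Final answer: 14478


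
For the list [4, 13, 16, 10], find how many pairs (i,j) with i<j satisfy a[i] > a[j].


For each element, count the later elements that are smaller than it:
  4 (index 0): smaller elements after it = [] -> 0
  13 (index 1): smaller elements after it = [10] -> 1
  16 (index 2): smaller elements after it = [10] -> 1
Total inversions = 0 + 1 + 1 = 2
Final answer: 2


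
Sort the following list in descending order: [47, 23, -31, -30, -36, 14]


Original list: [47, 23, -31, -30, -36, 14]
Repeatedly take the largest remaining element:
  Remaining [47, 23, -31, -30, -36, 14] -> largest is 47
  Remaining [23, -31, -30, -36, 14] -> largest is 23
  Remaining [-31, -30, -36, 14] -> largest is 14
  Remaining [-31, -30, -36] -> largest is -30
  Remaining [-31, -36] -> largest is -31
  Remaining [-36] -> largest is -36
Collecting the picks in order gives the descending list.
Final answer: [47, 23, 14, -30, -31, -36]


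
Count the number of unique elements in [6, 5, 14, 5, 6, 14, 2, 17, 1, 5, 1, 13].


List all unique values:
Distinct values: [1, 2, 5, 6, 13, 14, 17]
Count = 7
Final answer: 7


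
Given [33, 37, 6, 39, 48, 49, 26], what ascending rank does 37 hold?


Sort ascending: [6, 26, 33, 37, 39, 48, 49]
Find 37 in the sorted list.
37 is at position 4 (1-indexed).
Final answer: 4


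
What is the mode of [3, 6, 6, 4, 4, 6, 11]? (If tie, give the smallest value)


Count the frequency of each value:
  3 appears 1 time(s)
  4 appears 2 time(s)
  6 appears 3 time(s)
  11 appears 1 time(s)
Maximum frequency is 3.
Only 6 reaches that frequency, so it is the mode.
Final answer: 6


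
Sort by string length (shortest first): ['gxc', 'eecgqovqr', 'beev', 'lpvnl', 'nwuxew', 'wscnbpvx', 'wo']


Compute lengths:
  'gxc' has length 3
  'eecgqovqr' has length 9
  'beev' has length 4
  'lpvnl' has length 5
  'nwuxew' has length 6
  'wscnbpvx' has length 8
  'wo' has length 2
Lengths in increasing order: 2 < 3 < 4 < 5 < 6 < 8 < 9
Listing the words in that order gives the answer.
Final answer: ['wo', 'gxc', 'beev', 'lpvnl', 'nwuxew', 'wscnbpvx', 'eecgqovqr']


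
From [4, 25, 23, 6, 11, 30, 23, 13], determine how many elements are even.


Check each element:
  4 is even
  25 is odd
  23 is odd
  6 is even
  11 is odd
  30 is even
  23 is odd
  13 is odd
Evens: [4, 6, 30]
Count of evens = 3
Final answer: 3


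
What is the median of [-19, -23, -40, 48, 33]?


First, sort the list: [-40, -23, -19, 33, 48]
The list has 5 elements (odd count).
The middle index is 2 (0-based), and the element there is -19.
Final answer: -19


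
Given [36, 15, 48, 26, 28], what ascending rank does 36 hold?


Sort ascending: [15, 26, 28, 36, 48]
Find 36 in the sorted list.
36 is at position 4 (1-indexed).
Final answer: 4


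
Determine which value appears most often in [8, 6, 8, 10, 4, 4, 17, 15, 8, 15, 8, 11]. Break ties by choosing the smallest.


Count the frequency of each value:
  4 appears 2 time(s)
  6 appears 1 time(s)
  8 appears 4 time(s)
  10 appears 1 time(s)
  11 appears 1 time(s)
  15 appears 2 time(s)
  17 appears 1 time(s)
Maximum frequency is 4.
Only 8 reaches that frequency, so it is the mode.
Final answer: 8


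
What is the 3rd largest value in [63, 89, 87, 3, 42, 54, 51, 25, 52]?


Sort descending: [89, 87, 63, 54, 52, 51, 42, 25, 3]
The 3rd element (1-indexed) is at index 2.
Value = 63
Final answer: 63


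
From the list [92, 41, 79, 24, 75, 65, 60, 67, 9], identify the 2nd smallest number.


Sort ascending: [9, 24, 41, 60, 65, 67, 75, 79, 92]
The 2nd element (1-indexed) is at index 1.
Value = 24
Final answer: 24


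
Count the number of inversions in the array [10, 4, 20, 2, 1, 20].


For each element, count the later elements that are smaller than it:
  10 (index 0): smaller elements after it = [4, 2, 1] -> 3
  4 (index 1): smaller elements after it = [2, 1] -> 2
  20 (index 2): smaller elements after it = [2, 1] -> 2
  2 (index 3): smaller elements after it = [1] -> 1
  1 (index 4): smaller elements after it = [] -> 0
Total inversions = 3 + 2 + 2 + 1 + 0 = 8
Final answer: 8


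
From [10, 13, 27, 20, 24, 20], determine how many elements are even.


Check each element:
  10 is even
  13 is odd
  27 is odd
  20 is even
  24 is even
  20 is even
Evens: [10, 20, 24, 20]
Count of evens = 4
Final answer: 4


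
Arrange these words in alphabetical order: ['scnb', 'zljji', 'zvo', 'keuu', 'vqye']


Compare strings character by character (the first differing letter decides):
  'keuu' < 'scnb' since 'k' < 's' at position 1
  'scnb' < 'vqye' since 's' < 'v' at position 1
  'vqye' < 'zljji' since 'v' < 'z' at position 1
  'zljji' < 'zvo' since 'l' < 'v' at position 2
Chaining these comparisons gives the alphabetical order.
Final answer: ['keuu', 'scnb', 'vqye', 'zljji', 'zvo']


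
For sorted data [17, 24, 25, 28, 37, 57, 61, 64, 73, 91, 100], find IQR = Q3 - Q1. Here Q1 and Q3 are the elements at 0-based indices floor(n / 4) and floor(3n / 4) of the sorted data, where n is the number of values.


The data has n = 11 elements.
Q1 index = floor(11 / 4) = floor(2.75) = 2; Q3 index = floor(3 * 11 / 4) = floor(8.25) = 8
Q1 = element at index 2 = 25
Q3 = element at index 8 = 73
IQR = 73 - 25 = 48
Final answer: 48


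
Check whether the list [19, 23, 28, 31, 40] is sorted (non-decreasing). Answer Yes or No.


Check consecutive pairs:
  19 <= 23? True
  23 <= 28? True
  28 <= 31? True
  31 <= 40? True
Every consecutive pair is in order, so the list is non-decreasing.
Final answer: Yes


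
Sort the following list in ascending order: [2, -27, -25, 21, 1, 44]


Original list: [2, -27, -25, 21, 1, 44]
Repeatedly take the smallest remaining element:
  Remaining [2, -27, -25, 21, 1, 44] -> smallest is -27
  Remaining [2, -25, 21, 1, 44] -> smallest is -25
  Remaining [2, 21, 1, 44] -> smallest is 1
  Remaining [2, 21, 44] -> smallest is 2
  Remaining [21, 44] -> smallest is 21
  Remaining [44] -> smallest is 44
Collecting the picks in order gives the sorted list.
Final answer: [-27, -25, 1, 2, 21, 44]


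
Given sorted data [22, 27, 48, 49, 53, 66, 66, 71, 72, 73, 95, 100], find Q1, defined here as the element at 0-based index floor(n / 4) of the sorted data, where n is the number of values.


The list has n = 12 elements.
Q1 index = floor(12 / 4) = floor(3) = 3
Counting from index 0 in the sorted data, the element at index 3 is 49.
Final answer: 49


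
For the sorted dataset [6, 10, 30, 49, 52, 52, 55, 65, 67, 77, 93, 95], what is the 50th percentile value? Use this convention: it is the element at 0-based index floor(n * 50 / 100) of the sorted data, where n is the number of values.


The dataset has n = 12 elements.
Index = floor(12 * 50 / 100) = floor(600 / 100) = floor(6) = 6
Counting from index 0 in the sorted data, the element at index 6 is 55.
Final answer: 55


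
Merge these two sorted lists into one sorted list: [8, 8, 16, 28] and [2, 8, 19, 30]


List A: [8, 8, 16, 28]
List B: [2, 8, 19, 30]
Repeatedly compare the front elements and take the smaller:
  8 vs 2 -> take 2
  8 vs 8 -> take 8
  8 vs 8 -> take 8
  16 vs 8 -> take 8
  16 vs 19 -> take 16
  28 vs 19 -> take 19
  28 vs 30 -> take 28
  A is exhausted; append the rest of B: [30]
Final answer: [2, 8, 8, 8, 16, 19, 28, 30]


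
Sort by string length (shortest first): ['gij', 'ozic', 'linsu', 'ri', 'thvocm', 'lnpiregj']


Compute lengths:
  'gij' has length 3
  'ozic' has length 4
  'linsu' has length 5
  'ri' has length 2
  'thvocm' has length 6
  'lnpiregj' has length 8
Lengths in increasing order: 2 < 3 < 4 < 5 < 6 < 8
Listing the words in that order gives the answer.
Final answer: ['ri', 'gij', 'ozic', 'linsu', 'thvocm', 'lnpiregj']


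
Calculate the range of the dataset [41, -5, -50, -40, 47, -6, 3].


Maximum value: 47
Minimum value: -50
Range = 47 - (-50) = 97
Final answer: 97


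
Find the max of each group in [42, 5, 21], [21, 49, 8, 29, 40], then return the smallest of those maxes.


Find max of each group:
  Group 1: [42, 5, 21] -> max = 42
  Group 2: [21, 49, 8, 29, 40] -> max = 49
Maxes: [42, 49]
Minimum of maxes = 42
Final answer: 42


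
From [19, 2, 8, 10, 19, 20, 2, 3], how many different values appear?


List all unique values:
Distinct values: [2, 3, 8, 10, 19, 20]
Count = 6
Final answer: 6


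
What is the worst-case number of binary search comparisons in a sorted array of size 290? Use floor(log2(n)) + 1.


Binary search halves the search space each step.
Maximum comparisons = floor(log2(290)) + 1
log2(290) = 8.1799
floor(log2(290)) = 8, so 8 + 1 = 9
Final answer: 9


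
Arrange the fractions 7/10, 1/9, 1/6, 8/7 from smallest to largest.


Convert to decimal for comparison:
  7/10 = 0.7
  1/9 = 0.1111
  1/6 = 0.1667
  8/7 = 1.1429
Decimals in increasing order: 0.1111 < 0.1667 < 0.7 < 1.1429
Writing each back as its fraction gives the sorted order.
Final answer: 1/9, 1/6, 7/10, 8/7


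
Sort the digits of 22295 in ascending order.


The number 22295 has digits: 2, 2, 2, 9, 5
Sorted: 2, 2, 2, 5, 9
Joining the sorted digits gives the result.
Final answer: 22259


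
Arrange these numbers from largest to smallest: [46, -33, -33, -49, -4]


Original list: [46, -33, -33, -49, -4]
Repeatedly take the largest remaining element:
  Remaining [46, -33, -33, -49, -4] -> largest is 46
  Remaining [-33, -33, -49, -4] -> largest is -4
  Remaining [-33, -33, -49] -> largest is -33
  Remaining [-33, -49] -> largest is -33
  Remaining [-49] -> largest is -49
Collecting the picks in order gives the descending list.
Final answer: [46, -4, -33, -33, -49]


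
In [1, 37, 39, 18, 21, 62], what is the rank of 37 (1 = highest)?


Sort descending: [62, 39, 37, 21, 18, 1]
Find 37 in the sorted list.
37 is at position 3.
Final answer: 3


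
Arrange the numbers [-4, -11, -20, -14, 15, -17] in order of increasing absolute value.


Compute absolute values:
  |-4| = 4
  |-11| = 11
  |-20| = 20
  |-14| = 14
  |15| = 15
  |-17| = 17
Absolute values in increasing order: 4 < 11 < 14 < 15 < 17 < 20
Listing the original numbers in that order gives the answer.
Final answer: [-4, -11, -14, 15, -17, -20]


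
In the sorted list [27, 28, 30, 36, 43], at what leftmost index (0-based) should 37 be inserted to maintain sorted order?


List is sorted: [27, 28, 30, 36, 43]
We need the leftmost position where 37 can be inserted, i.e. the first index whose element is >= 37 (or the end of the list if none is).
Binary search with low=0, high=5 (0-based indices):
  low=0, high=5, mid=2: a[2]=30 < 37, so low = 3
  low=3, high=5, mid=4: a[4]=43 >= 37, so high = 4
  low=3, high=4, mid=3: a[3]=36 < 37, so low = 4
Now low = high = 4, so the insertion index is 4.
Final answer: 4


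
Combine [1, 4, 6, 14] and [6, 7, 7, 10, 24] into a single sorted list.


List A: [1, 4, 6, 14]
List B: [6, 7, 7, 10, 24]
Repeatedly compare the front elements and take the smaller:
  1 vs 6 -> take 1
  4 vs 6 -> take 4
  6 vs 6 -> take 6
  14 vs 6 -> take 6
  14 vs 7 -> take 7
  14 vs 7 -> take 7
  14 vs 10 -> take 10
  14 vs 24 -> take 14
  A is exhausted; append the rest of B: [24]
Final answer: [1, 4, 6, 6, 7, 7, 10, 14, 24]


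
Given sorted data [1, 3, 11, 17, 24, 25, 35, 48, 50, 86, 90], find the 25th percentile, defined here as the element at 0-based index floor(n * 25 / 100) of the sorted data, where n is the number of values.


The dataset has n = 11 elements.
Index = floor(11 * 25 / 100) = floor(275 / 100) = floor(2.75) = 2
Counting from index 0 in the sorted data, the element at index 2 is 11.
Final answer: 11


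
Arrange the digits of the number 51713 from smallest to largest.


The number 51713 has digits: 5, 1, 7, 1, 3
Sorted: 1, 1, 3, 5, 7
Joining the sorted digits gives the result.
Final answer: 11357


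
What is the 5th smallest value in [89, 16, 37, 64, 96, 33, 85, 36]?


Sort ascending: [16, 33, 36, 37, 64, 85, 89, 96]
The 5th element (1-indexed) is at index 4.
Value = 64
Final answer: 64


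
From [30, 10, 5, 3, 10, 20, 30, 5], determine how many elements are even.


Check each element:
  30 is even
  10 is even
  5 is odd
  3 is odd
  10 is even
  20 is even
  30 is even
  5 is odd
Evens: [30, 10, 10, 20, 30]
Count of evens = 5
Final answer: 5


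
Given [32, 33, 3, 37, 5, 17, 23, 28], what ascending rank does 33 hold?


Sort ascending: [3, 5, 17, 23, 28, 32, 33, 37]
Find 33 in the sorted list.
33 is at position 7 (1-indexed).
Final answer: 7


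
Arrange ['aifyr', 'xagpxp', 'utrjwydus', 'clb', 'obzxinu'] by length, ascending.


Compute lengths:
  'aifyr' has length 5
  'xagpxp' has length 6
  'utrjwydus' has length 9
  'clb' has length 3
  'obzxinu' has length 7
Lengths in increasing order: 3 < 5 < 6 < 7 < 9
Listing the words in that order gives the answer.
Final answer: ['clb', 'aifyr', 'xagpxp', 'obzxinu', 'utrjwydus']


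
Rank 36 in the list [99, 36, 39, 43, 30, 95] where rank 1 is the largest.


Sort descending: [99, 95, 43, 39, 36, 30]
Find 36 in the sorted list.
36 is at position 5.
Final answer: 5


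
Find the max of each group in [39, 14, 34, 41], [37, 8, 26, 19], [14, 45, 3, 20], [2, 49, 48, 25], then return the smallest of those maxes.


Find max of each group:
  Group 1: [39, 14, 34, 41] -> max = 41
  Group 2: [37, 8, 26, 19] -> max = 37
  Group 3: [14, 45, 3, 20] -> max = 45
  Group 4: [2, 49, 48, 25] -> max = 49
Maxes: [41, 37, 45, 49]
Minimum of maxes = 37
Final answer: 37


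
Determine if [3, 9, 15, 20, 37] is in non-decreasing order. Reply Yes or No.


Check consecutive pairs:
  3 <= 9? True
  9 <= 15? True
  15 <= 20? True
  20 <= 37? True
Every consecutive pair is in order, so the list is non-decreasing.
Final answer: Yes


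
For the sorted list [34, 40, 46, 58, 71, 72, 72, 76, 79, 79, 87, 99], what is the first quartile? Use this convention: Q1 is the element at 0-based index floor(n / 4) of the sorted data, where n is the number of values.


The list has n = 12 elements.
Q1 index = floor(12 / 4) = floor(3) = 3
Counting from index 0 in the sorted data, the element at index 3 is 58.
Final answer: 58


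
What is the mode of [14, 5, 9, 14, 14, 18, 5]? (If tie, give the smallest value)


Count the frequency of each value:
  5 appears 2 time(s)
  9 appears 1 time(s)
  14 appears 3 time(s)
  18 appears 1 time(s)
Maximum frequency is 3.
Only 14 reaches that frequency, so it is the mode.
Final answer: 14


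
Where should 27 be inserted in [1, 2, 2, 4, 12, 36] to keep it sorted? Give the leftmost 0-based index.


List is sorted: [1, 2, 2, 4, 12, 36]
We need the leftmost position where 27 can be inserted, i.e. the first index whose element is >= 27 (or the end of the list if none is).
Binary search with low=0, high=6 (0-based indices):
  low=0, high=6, mid=3: a[3]=4 < 27, so low = 4
  low=4, high=6, mid=5: a[5]=36 >= 27, so high = 5
  low=4, high=5, mid=4: a[4]=12 < 27, so low = 5
Now low = high = 5, so the insertion index is 5.
Final answer: 5


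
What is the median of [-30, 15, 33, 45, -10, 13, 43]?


First, sort the list: [-30, -10, 13, 15, 33, 43, 45]
The list has 7 elements (odd count).
The middle index is 3 (0-based), and the element there is 15.
Final answer: 15


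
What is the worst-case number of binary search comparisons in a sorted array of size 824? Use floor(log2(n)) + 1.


Binary search halves the search space each step.
Maximum comparisons = floor(log2(824)) + 1
log2(824) = 9.6865
floor(log2(824)) = 9, so 9 + 1 = 10
Final answer: 10


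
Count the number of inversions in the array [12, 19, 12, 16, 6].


For each element, count the later elements that are smaller than it:
  12 (index 0): smaller elements after it = [6] -> 1
  19 (index 1): smaller elements after it = [12, 16, 6] -> 3
  12 (index 2): smaller elements after it = [6] -> 1
  16 (index 3): smaller elements after it = [6] -> 1
Total inversions = 1 + 3 + 1 + 1 = 6
Final answer: 6


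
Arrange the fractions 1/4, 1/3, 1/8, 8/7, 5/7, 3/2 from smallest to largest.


Convert to decimal for comparison:
  1/4 = 0.25
  1/3 = 0.3333
  1/8 = 0.125
  8/7 = 1.1429
  5/7 = 0.7143
  3/2 = 1.5
Decimals in increasing order: 0.125 < 0.25 < 0.3333 < 0.7143 < 1.1429 < 1.5
Writing each back as its fraction gives the sorted order.
Final answer: 1/8, 1/4, 1/3, 5/7, 8/7, 3/2


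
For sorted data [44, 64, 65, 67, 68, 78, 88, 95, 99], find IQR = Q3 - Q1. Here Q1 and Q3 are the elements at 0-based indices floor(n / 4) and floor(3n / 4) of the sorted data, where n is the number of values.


The data has n = 9 elements.
Q1 index = floor(9 / 4) = floor(2.25) = 2; Q3 index = floor(3 * 9 / 4) = floor(6.75) = 6
Q1 = element at index 2 = 65
Q3 = element at index 6 = 88
IQR = 88 - 65 = 23
Final answer: 23


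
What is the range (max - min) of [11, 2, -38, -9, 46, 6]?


Maximum value: 46
Minimum value: -38
Range = 46 - (-38) = 84
Final answer: 84


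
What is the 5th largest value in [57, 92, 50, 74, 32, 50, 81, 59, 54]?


Sort descending: [92, 81, 74, 59, 57, 54, 50, 50, 32]
The 5th element (1-indexed) is at index 4.
Value = 57
Final answer: 57


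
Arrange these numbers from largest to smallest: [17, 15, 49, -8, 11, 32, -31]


Original list: [17, 15, 49, -8, 11, 32, -31]
Repeatedly take the largest remaining element:
  Remaining [17, 15, 49, -8, 11, 32, -31] -> largest is 49
  Remaining [17, 15, -8, 11, 32, -31] -> largest is 32
  Remaining [17, 15, -8, 11, -31] -> largest is 17
  Remaining [15, -8, 11, -31] -> largest is 15
  Remaining [-8, 11, -31] -> largest is 11
  Remaining [-8, -31] -> largest is -8
  Remaining [-31] -> largest is -31
Collecting the picks in order gives the descending list.
Final answer: [49, 32, 17, 15, 11, -8, -31]


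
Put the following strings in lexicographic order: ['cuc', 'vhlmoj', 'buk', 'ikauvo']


Compare strings character by character (the first differing letter decides):
  'buk' < 'cuc' since 'b' < 'c' at position 1
  'cuc' < 'ikauvo' since 'c' < 'i' at position 1
  'ikauvo' < 'vhlmoj' since 'i' < 'v' at position 1
Chaining these comparisons gives the alphabetical order.
Final answer: ['buk', 'cuc', 'ikauvo', 'vhlmoj']


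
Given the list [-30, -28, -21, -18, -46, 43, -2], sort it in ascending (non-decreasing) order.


Original list: [-30, -28, -21, -18, -46, 43, -2]
Repeatedly take the smallest remaining element:
  Remaining [-30, -28, -21, -18, -46, 43, -2] -> smallest is -46
  Remaining [-30, -28, -21, -18, 43, -2] -> smallest is -30
  Remaining [-28, -21, -18, 43, -2] -> smallest is -28
  Remaining [-21, -18, 43, -2] -> smallest is -21
  Remaining [-18, 43, -2] -> smallest is -18
  Remaining [43, -2] -> smallest is -2
  Remaining [43] -> smallest is 43
Collecting the picks in order gives the sorted list.
Final answer: [-46, -30, -28, -21, -18, -2, 43]


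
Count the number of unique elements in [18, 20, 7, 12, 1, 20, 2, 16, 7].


List all unique values:
Distinct values: [1, 2, 7, 12, 16, 18, 20]
Count = 7
Final answer: 7


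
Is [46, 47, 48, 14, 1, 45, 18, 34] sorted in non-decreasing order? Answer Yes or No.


Check consecutive pairs:
  46 <= 47? True
  47 <= 48? True
  48 <= 14? False
  14 <= 1? False
  1 <= 45? True
  45 <= 18? False
  18 <= 34? True
3 consecutive pair(s) are out of order, so the list is not sorted.
Final answer: No


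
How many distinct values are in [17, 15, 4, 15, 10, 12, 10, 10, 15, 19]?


List all unique values:
Distinct values: [4, 10, 12, 15, 17, 19]
Count = 6
Final answer: 6


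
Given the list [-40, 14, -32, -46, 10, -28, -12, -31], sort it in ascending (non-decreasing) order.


Original list: [-40, 14, -32, -46, 10, -28, -12, -31]
Repeatedly take the smallest remaining element:
  Remaining [-40, 14, -32, -46, 10, -28, -12, -31] -> smallest is -46
  Remaining [-40, 14, -32, 10, -28, -12, -31] -> smallest is -40
  Remaining [14, -32, 10, -28, -12, -31] -> smallest is -32
  Remaining [14, 10, -28, -12, -31] -> smallest is -31
  Remaining [14, 10, -28, -12] -> smallest is -28
  Remaining [14, 10, -12] -> smallest is -12
  Remaining [14, 10] -> smallest is 10
  Remaining [14] -> smallest is 14
Collecting the picks in order gives the sorted list.
Final answer: [-46, -40, -32, -31, -28, -12, 10, 14]


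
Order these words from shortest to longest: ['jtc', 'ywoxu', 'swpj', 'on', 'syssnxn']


Compute lengths:
  'jtc' has length 3
  'ywoxu' has length 5
  'swpj' has length 4
  'on' has length 2
  'syssnxn' has length 7
Lengths in increasing order: 2 < 3 < 4 < 5 < 7
Listing the words in that order gives the answer.
Final answer: ['on', 'jtc', 'swpj', 'ywoxu', 'syssnxn']


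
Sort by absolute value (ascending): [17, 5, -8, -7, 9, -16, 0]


Compute absolute values:
  |17| = 17
  |5| = 5
  |-8| = 8
  |-7| = 7
  |9| = 9
  |-16| = 16
  |0| = 0
Absolute values in increasing order: 0 < 5 < 7 < 8 < 9 < 16 < 17
Listing the original numbers in that order gives the answer.
Final answer: [0, 5, -7, -8, 9, -16, 17]


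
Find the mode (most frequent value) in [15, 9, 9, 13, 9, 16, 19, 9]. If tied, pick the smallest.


Count the frequency of each value:
  9 appears 4 time(s)
  13 appears 1 time(s)
  15 appears 1 time(s)
  16 appears 1 time(s)
  19 appears 1 time(s)
Maximum frequency is 4.
Only 9 reaches that frequency, so it is the mode.
Final answer: 9


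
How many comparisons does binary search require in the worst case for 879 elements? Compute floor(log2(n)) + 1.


Binary search halves the search space each step.
Maximum comparisons = floor(log2(879)) + 1
log2(879) = 9.7797
floor(log2(879)) = 9, so 9 + 1 = 10
Final answer: 10


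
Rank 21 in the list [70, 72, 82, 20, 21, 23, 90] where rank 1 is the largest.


Sort descending: [90, 82, 72, 70, 23, 21, 20]
Find 21 in the sorted list.
21 is at position 6.
Final answer: 6


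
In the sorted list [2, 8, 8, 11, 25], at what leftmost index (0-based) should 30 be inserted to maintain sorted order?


List is sorted: [2, 8, 8, 11, 25]
We need the leftmost position where 30 can be inserted, i.e. the first index whose element is >= 30 (or the end of the list if none is).
Binary search with low=0, high=5 (0-based indices):
  low=0, high=5, mid=2: a[2]=8 < 30, so low = 3
  low=3, high=5, mid=4: a[4]=25 < 30, so low = 5
Now low = high = 5, so the insertion index is 5.
Final answer: 5


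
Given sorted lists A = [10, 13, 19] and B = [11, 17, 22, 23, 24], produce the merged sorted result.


List A: [10, 13, 19]
List B: [11, 17, 22, 23, 24]
Repeatedly compare the front elements and take the smaller:
  10 vs 11 -> take 10
  13 vs 11 -> take 11
  13 vs 17 -> take 13
  19 vs 17 -> take 17
  19 vs 22 -> take 19
  A is exhausted; append the rest of B: [22, 23, 24]
Final answer: [10, 11, 13, 17, 19, 22, 23, 24]


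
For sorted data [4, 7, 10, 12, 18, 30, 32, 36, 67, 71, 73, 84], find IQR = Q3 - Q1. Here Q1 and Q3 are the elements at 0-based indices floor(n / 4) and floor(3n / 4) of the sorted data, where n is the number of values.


The data has n = 12 elements.
Q1 index = floor(12 / 4) = floor(3) = 3; Q3 index = floor(3 * 12 / 4) = floor(9) = 9
Q1 = element at index 3 = 12
Q3 = element at index 9 = 71
IQR = 71 - 12 = 59
Final answer: 59


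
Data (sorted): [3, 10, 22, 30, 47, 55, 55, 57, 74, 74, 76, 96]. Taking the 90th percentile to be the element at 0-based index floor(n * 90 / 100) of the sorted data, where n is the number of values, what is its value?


The dataset has n = 12 elements.
Index = floor(12 * 90 / 100) = floor(1080 / 100) = floor(10.8) = 10
Counting from index 0 in the sorted data, the element at index 10 is 76.
Final answer: 76


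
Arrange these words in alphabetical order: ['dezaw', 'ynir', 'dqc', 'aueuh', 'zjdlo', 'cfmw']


Compare strings character by character (the first differing letter decides):
  'aueuh' < 'cfmw' since 'a' < 'c' at position 1
  'cfmw' < 'dezaw' since 'c' < 'd' at position 1
  'dezaw' < 'dqc' since 'e' < 'q' at position 2
  'dqc' < 'ynir' since 'd' < 'y' at position 1
  'ynir' < 'zjdlo' since 'y' < 'z' at position 1
Chaining these comparisons gives the alphabetical order.
Final answer: ['aueuh', 'cfmw', 'dezaw', 'dqc', 'ynir', 'zjdlo']


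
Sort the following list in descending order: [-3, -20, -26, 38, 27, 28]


Original list: [-3, -20, -26, 38, 27, 28]
Repeatedly take the largest remaining element:
  Remaining [-3, -20, -26, 38, 27, 28] -> largest is 38
  Remaining [-3, -20, -26, 27, 28] -> largest is 28
  Remaining [-3, -20, -26, 27] -> largest is 27
  Remaining [-3, -20, -26] -> largest is -3
  Remaining [-20, -26] -> largest is -20
  Remaining [-26] -> largest is -26
Collecting the picks in order gives the descending list.
Final answer: [38, 28, 27, -3, -20, -26]


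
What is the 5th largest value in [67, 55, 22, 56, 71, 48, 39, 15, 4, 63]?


Sort descending: [71, 67, 63, 56, 55, 48, 39, 22, 15, 4]
The 5th element (1-indexed) is at index 4.
Value = 55
Final answer: 55


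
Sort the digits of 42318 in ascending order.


The number 42318 has digits: 4, 2, 3, 1, 8
Sorted: 1, 2, 3, 4, 8
Joining the sorted digits gives the result.
Final answer: 12348


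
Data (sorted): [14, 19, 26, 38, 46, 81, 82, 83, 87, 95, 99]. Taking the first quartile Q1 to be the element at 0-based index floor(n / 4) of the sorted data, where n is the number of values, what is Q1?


The list has n = 11 elements.
Q1 index = floor(11 / 4) = floor(2.75) = 2
Counting from index 0 in the sorted data, the element at index 2 is 26.
Final answer: 26


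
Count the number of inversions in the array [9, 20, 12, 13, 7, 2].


For each element, count the later elements that are smaller than it:
  9 (index 0): smaller elements after it = [7, 2] -> 2
  20 (index 1): smaller elements after it = [12, 13, 7, 2] -> 4
  12 (index 2): smaller elements after it = [7, 2] -> 2
  13 (index 3): smaller elements after it = [7, 2] -> 2
  7 (index 4): smaller elements after it = [2] -> 1
Total inversions = 2 + 4 + 2 + 2 + 1 = 11
Final answer: 11


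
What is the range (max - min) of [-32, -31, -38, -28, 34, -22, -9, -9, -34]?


Maximum value: 34
Minimum value: -38
Range = 34 - (-38) = 72
Final answer: 72


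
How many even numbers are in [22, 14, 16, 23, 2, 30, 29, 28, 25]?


Check each element:
  22 is even
  14 is even
  16 is even
  23 is odd
  2 is even
  30 is even
  29 is odd
  28 is even
  25 is odd
Evens: [22, 14, 16, 2, 30, 28]
Count of evens = 6
Final answer: 6


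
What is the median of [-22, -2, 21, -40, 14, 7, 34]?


First, sort the list: [-40, -22, -2, 7, 14, 21, 34]
The list has 7 elements (odd count).
The middle index is 3 (0-based), and the element there is 7.
Final answer: 7


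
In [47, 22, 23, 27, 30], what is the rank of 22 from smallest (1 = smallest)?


Sort ascending: [22, 23, 27, 30, 47]
Find 22 in the sorted list.
22 is at position 1 (1-indexed).
Final answer: 1


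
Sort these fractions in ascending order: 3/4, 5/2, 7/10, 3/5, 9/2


Convert to decimal for comparison:
  3/4 = 0.75
  5/2 = 2.5
  7/10 = 0.7
  3/5 = 0.6
  9/2 = 4.5
Decimals in increasing order: 0.6 < 0.7 < 0.75 < 2.5 < 4.5
Writing each back as its fraction gives the sorted order.
Final answer: 3/5, 7/10, 3/4, 5/2, 9/2


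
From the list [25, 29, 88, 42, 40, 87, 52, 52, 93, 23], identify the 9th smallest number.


Sort ascending: [23, 25, 29, 40, 42, 52, 52, 87, 88, 93]
The 9th element (1-indexed) is at index 8.
Value = 88
Final answer: 88


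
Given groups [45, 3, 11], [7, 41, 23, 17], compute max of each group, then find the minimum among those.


Find max of each group:
  Group 1: [45, 3, 11] -> max = 45
  Group 2: [7, 41, 23, 17] -> max = 41
Maxes: [45, 41]
Minimum of maxes = 41
Final answer: 41


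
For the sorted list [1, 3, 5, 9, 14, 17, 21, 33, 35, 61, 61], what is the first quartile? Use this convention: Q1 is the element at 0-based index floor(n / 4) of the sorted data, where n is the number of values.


The list has n = 11 elements.
Q1 index = floor(11 / 4) = floor(2.75) = 2
Counting from index 0 in the sorted data, the element at index 2 is 5.
Final answer: 5


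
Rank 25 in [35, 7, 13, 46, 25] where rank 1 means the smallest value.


Sort ascending: [7, 13, 25, 35, 46]
Find 25 in the sorted list.
25 is at position 3 (1-indexed).
Final answer: 3


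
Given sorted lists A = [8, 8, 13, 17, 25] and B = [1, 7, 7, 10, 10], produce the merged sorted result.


List A: [8, 8, 13, 17, 25]
List B: [1, 7, 7, 10, 10]
Repeatedly compare the front elements and take the smaller:
  8 vs 1 -> take 1
  8 vs 7 -> take 7
  8 vs 7 -> take 7
  8 vs 10 -> take 8
  8 vs 10 -> take 8
  13 vs 10 -> take 10
  13 vs 10 -> take 10
  B is exhausted; append the rest of A: [13, 17, 25]
Final answer: [1, 7, 7, 8, 8, 10, 10, 13, 17, 25]


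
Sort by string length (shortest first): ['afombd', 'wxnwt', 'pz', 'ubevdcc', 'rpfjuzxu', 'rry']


Compute lengths:
  'afombd' has length 6
  'wxnwt' has length 5
  'pz' has length 2
  'ubevdcc' has length 7
  'rpfjuzxu' has length 8
  'rry' has length 3
Lengths in increasing order: 2 < 3 < 5 < 6 < 7 < 8
Listing the words in that order gives the answer.
Final answer: ['pz', 'rry', 'wxnwt', 'afombd', 'ubevdcc', 'rpfjuzxu']


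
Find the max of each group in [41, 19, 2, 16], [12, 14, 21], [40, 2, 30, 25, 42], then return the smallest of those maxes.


Find max of each group:
  Group 1: [41, 19, 2, 16] -> max = 41
  Group 2: [12, 14, 21] -> max = 21
  Group 3: [40, 2, 30, 25, 42] -> max = 42
Maxes: [41, 21, 42]
Minimum of maxes = 21
Final answer: 21


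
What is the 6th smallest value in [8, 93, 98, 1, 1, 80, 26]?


Sort ascending: [1, 1, 8, 26, 80, 93, 98]
The 6th element (1-indexed) is at index 5.
Value = 93
Final answer: 93


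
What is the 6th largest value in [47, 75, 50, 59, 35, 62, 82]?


Sort descending: [82, 75, 62, 59, 50, 47, 35]
The 6th element (1-indexed) is at index 5.
Value = 47
Final answer: 47


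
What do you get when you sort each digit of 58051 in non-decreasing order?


The number 58051 has digits: 5, 8, 0, 5, 1
Sorted: 0, 1, 5, 5, 8
Joining the sorted digits gives the result.
Final answer: 01558


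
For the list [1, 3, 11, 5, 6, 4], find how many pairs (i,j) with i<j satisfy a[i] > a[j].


For each element, count the later elements that are smaller than it:
  1 (index 0): smaller elements after it = [] -> 0
  3 (index 1): smaller elements after it = [] -> 0
  11 (index 2): smaller elements after it = [5, 6, 4] -> 3
  5 (index 3): smaller elements after it = [4] -> 1
  6 (index 4): smaller elements after it = [4] -> 1
Total inversions = 0 + 0 + 3 + 1 + 1 = 5
Final answer: 5


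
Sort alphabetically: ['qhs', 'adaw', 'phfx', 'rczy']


Compare strings character by character (the first differing letter decides):
  'adaw' < 'phfx' since 'a' < 'p' at position 1
  'phfx' < 'qhs' since 'p' < 'q' at position 1
  'qhs' < 'rczy' since 'q' < 'r' at position 1
Chaining these comparisons gives the alphabetical order.
Final answer: ['adaw', 'phfx', 'qhs', 'rczy']


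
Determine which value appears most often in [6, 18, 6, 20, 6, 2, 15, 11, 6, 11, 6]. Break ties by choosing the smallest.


Count the frequency of each value:
  2 appears 1 time(s)
  6 appears 5 time(s)
  11 appears 2 time(s)
  15 appears 1 time(s)
  18 appears 1 time(s)
  20 appears 1 time(s)
Maximum frequency is 5.
Only 6 reaches that frequency, so it is the mode.
Final answer: 6


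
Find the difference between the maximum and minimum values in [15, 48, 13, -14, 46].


Maximum value: 48
Minimum value: -14
Range = 48 - (-14) = 62
Final answer: 62


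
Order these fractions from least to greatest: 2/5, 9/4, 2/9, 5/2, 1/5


Convert to decimal for comparison:
  2/5 = 0.4
  9/4 = 2.25
  2/9 = 0.2222
  5/2 = 2.5
  1/5 = 0.2
Decimals in increasing order: 0.2 < 0.2222 < 0.4 < 2.25 < 2.5
Writing each back as its fraction gives the sorted order.
Final answer: 1/5, 2/9, 2/5, 9/4, 5/2


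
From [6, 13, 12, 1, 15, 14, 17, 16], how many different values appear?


List all unique values:
Distinct values: [1, 6, 12, 13, 14, 15, 16, 17]
Count = 8
Final answer: 8


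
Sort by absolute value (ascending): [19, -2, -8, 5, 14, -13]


Compute absolute values:
  |19| = 19
  |-2| = 2
  |-8| = 8
  |5| = 5
  |14| = 14
  |-13| = 13
Absolute values in increasing order: 2 < 5 < 8 < 13 < 14 < 19
Listing the original numbers in that order gives the answer.
Final answer: [-2, 5, -8, -13, 14, 19]


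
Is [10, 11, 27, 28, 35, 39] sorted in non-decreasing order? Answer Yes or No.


Check consecutive pairs:
  10 <= 11? True
  11 <= 27? True
  27 <= 28? True
  28 <= 35? True
  35 <= 39? True
Every consecutive pair is in order, so the list is non-decreasing.
Final answer: Yes


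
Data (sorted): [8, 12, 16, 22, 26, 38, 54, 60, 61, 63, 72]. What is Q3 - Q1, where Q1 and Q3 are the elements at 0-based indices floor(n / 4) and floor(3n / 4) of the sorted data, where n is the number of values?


The data has n = 11 elements.
Q1 index = floor(11 / 4) = floor(2.75) = 2; Q3 index = floor(3 * 11 / 4) = floor(8.25) = 8
Q1 = element at index 2 = 16
Q3 = element at index 8 = 61
IQR = 61 - 16 = 45
Final answer: 45


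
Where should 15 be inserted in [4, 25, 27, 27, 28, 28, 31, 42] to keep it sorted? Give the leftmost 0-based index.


List is sorted: [4, 25, 27, 27, 28, 28, 31, 42]
We need the leftmost position where 15 can be inserted, i.e. the first index whose element is >= 15 (or the end of the list if none is).
Binary search with low=0, high=8 (0-based indices):
  low=0, high=8, mid=4: a[4]=28 >= 15, so high = 4
  low=0, high=4, mid=2: a[2]=27 >= 15, so high = 2
  low=0, high=2, mid=1: a[1]=25 >= 15, so high = 1
  low=0, high=1, mid=0: a[0]=4 < 15, so low = 1
Now low = high = 1, so the insertion index is 1.
Final answer: 1
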